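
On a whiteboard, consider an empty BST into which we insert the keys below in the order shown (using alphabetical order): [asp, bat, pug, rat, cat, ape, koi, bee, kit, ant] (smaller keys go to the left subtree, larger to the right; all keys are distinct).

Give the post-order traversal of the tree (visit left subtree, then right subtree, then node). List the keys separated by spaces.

Insert asp: tree is empty, so asp becomes the root.
Insert bat: bat > asp → go right. Place as right child of asp.
Insert pug: pug > asp → go right; pug > bat → go right. Place as right child of bat.
Insert rat: rat > asp → go right; rat > bat → go right; rat > pug → go right. Place as right child of pug.
Insert cat: cat > asp → go right; cat > bat → go right; cat < pug → go left. Place as left child of pug.
Insert ape: ape < asp → go left. Place as left child of asp.
Insert koi: koi > asp → go right; koi > bat → go right; koi < pug → go left; koi > cat → go right. Place as right child of cat.
Insert bee: bee > asp → go right; bee > bat → go right; bee < pug → go left; bee < cat → go left. Place as left child of cat.
Insert kit: kit > asp → go right; kit > bat → go right; kit < pug → go left; kit > cat → go right; kit < koi → go left. Place as left child of koi.
Insert ant: ant < asp → go left; ant < ape → go left. Place as left child of ape.

ant ape bee kit koi cat rat pug bat asp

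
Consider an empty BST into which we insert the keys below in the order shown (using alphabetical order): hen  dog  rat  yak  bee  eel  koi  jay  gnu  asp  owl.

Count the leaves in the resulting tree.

Insert hen: tree is empty, so hen becomes the root.
Insert dog: dog < hen → go left. Place as left child of hen.
Insert rat: rat > hen → go right. Place as right child of hen.
Insert yak: yak > hen → go right; yak > rat → go right. Place as right child of rat.
Insert bee: bee < hen → go left; bee < dog → go left. Place as left child of dog.
Insert eel: eel < hen → go left; eel > dog → go right. Place as right child of dog.
Insert koi: koi > hen → go right; koi < rat → go left. Place as left child of rat.
Insert jay: jay > hen → go right; jay < rat → go left; jay < koi → go left. Place as left child of koi.
Insert gnu: gnu < hen → go left; gnu > dog → go right; gnu > eel → go right. Place as right child of eel.
Insert asp: asp < hen → go left; asp < dog → go left; asp < bee → go left. Place as left child of bee.
Insert owl: owl > hen → go right; owl < rat → go left; owl > koi → go right. Place as right child of koi.

Leaves: asp, gnu, jay, owl, yak — 5 in total.

5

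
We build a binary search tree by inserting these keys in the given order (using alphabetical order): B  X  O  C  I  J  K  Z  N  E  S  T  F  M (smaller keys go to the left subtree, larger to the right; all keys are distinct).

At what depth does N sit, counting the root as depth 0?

7

B: root
X: right child of B (depth 1)
O: left child of X (depth 2)
C: left child of O (depth 3)
I: right child of C (depth 4)
J: right child of I (depth 5)
K: right child of J (depth 6)
Z: right child of X (depth 2)
N: right child of K (depth 7)
E: left child of I (depth 5)
S: right child of O (depth 3)
T: right child of S (depth 4)
F: right child of E (depth 6)
M: left child of N (depth 8)

Path to N: B → X → O → C → I → J → K → N, which is 7 edges.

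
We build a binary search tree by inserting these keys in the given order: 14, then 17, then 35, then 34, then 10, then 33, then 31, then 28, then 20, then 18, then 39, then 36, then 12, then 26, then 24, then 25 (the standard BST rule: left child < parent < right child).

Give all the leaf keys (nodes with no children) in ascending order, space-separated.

14: root
17: right child of 14 (depth 1)
35: right child of 17 (depth 2)
34: left child of 35 (depth 3)
10: left child of 14 (depth 1)
33: left child of 34 (depth 4)
31: left child of 33 (depth 5)
28: left child of 31 (depth 6)
20: left child of 28 (depth 7)
18: left child of 20 (depth 8)
39: right child of 35 (depth 3)
36: left child of 39 (depth 4)
12: right child of 10 (depth 2)
26: right child of 20 (depth 8)
24: left child of 26 (depth 9)
25: right child of 24 (depth 10)

12 18 25 36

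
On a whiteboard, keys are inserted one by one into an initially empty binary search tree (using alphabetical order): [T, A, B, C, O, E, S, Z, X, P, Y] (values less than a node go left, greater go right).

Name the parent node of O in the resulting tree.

Insert T: tree is empty, so T becomes the root.
Insert A: A < T → go left. Place as left child of T.
Insert B: B < T → go left; B > A → go right. Place as right child of A.
Insert C: C < T → go left; C > A → go right; C > B → go right. Place as right child of B.
Insert O: O < T → go left; O > A → go right; O > B → go right; O > C → go right. Place as right child of C.
Insert E: E < T → go left; E > A → go right; E > B → go right; E > C → go right; E < O → go left. Place as left child of O.
Insert S: S < T → go left; S > A → go right; S > B → go right; S > C → go right; S > O → go right. Place as right child of O.
Insert Z: Z > T → go right. Place as right child of T.
Insert X: X > T → go right; X < Z → go left. Place as left child of Z.
Insert P: P < T → go left; P > A → go right; P > B → go right; P > C → go right; P > O → go right; P < S → go left. Place as left child of S.
Insert Y: Y > T → go right; Y < Z → go left; Y > X → go right. Place as right child of X.

C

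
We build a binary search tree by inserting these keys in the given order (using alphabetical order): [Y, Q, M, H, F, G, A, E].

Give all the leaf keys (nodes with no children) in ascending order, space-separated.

E G

Y: root
Q: left child of Y (depth 1)
M: left child of Q (depth 2)
H: left child of M (depth 3)
F: left child of H (depth 4)
G: right child of F (depth 5)
A: left child of F (depth 5)
E: right child of A (depth 6)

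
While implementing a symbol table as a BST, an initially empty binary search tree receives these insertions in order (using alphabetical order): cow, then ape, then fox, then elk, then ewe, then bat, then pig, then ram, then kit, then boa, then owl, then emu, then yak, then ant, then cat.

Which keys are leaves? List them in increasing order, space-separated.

ant cat emu owl yak

Insert cow: tree is empty, so cow becomes the root.
Insert ape: ape < cow → go left. Place as left child of cow.
Insert fox: fox > cow → go right. Place as right child of cow.
Insert elk: elk > cow → go right; elk < fox → go left. Place as left child of fox.
Insert ewe: ewe > cow → go right; ewe < fox → go left; ewe > elk → go right. Place as right child of elk.
Insert bat: bat < cow → go left; bat > ape → go right. Place as right child of ape.
Insert pig: pig > cow → go right; pig > fox → go right. Place as right child of fox.
Insert ram: ram > cow → go right; ram > fox → go right; ram > pig → go right. Place as right child of pig.
Insert kit: kit > cow → go right; kit > fox → go right; kit < pig → go left. Place as left child of pig.
Insert boa: boa < cow → go left; boa > ape → go right; boa > bat → go right. Place as right child of bat.
Insert owl: owl > cow → go right; owl > fox → go right; owl < pig → go left; owl > kit → go right. Place as right child of kit.
Insert emu: emu > cow → go right; emu < fox → go left; emu > elk → go right; emu < ewe → go left. Place as left child of ewe.
Insert yak: yak > cow → go right; yak > fox → go right; yak > pig → go right; yak > ram → go right. Place as right child of ram.
Insert ant: ant < cow → go left; ant < ape → go left. Place as left child of ape.
Insert cat: cat < cow → go left; cat > ape → go right; cat > bat → go right; cat > boa → go right. Place as right child of boa.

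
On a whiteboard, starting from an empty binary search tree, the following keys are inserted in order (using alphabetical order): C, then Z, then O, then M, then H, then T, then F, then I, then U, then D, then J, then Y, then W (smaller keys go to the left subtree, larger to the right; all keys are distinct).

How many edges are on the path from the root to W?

6

C: root
Z: right child of C (depth 1)
O: left child of Z (depth 2)
M: left child of O (depth 3)
H: left child of M (depth 4)
T: right child of O (depth 3)
F: left child of H (depth 5)
I: right child of H (depth 5)
U: right child of T (depth 4)
D: left child of F (depth 6)
J: right child of I (depth 6)
Y: right child of U (depth 5)
W: left child of Y (depth 6)

Path to W: C → Z → O → T → U → Y → W, which is 6 edges.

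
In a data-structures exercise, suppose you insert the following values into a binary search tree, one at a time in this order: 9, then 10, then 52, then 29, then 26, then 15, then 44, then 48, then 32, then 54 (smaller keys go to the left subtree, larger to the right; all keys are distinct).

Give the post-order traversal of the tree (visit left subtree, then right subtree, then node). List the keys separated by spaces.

15 26 32 48 44 29 54 52 10 9

9: root
10: right child of 9 (depth 1)
52: right child of 10 (depth 2)
29: left child of 52 (depth 3)
26: left child of 29 (depth 4)
15: left child of 26 (depth 5)
44: right child of 29 (depth 4)
48: right child of 44 (depth 5)
32: left child of 44 (depth 5)
54: right child of 52 (depth 3)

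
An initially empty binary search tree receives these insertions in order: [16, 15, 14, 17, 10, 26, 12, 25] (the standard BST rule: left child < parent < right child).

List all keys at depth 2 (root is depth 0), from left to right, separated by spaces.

16: root
15: left child of 16 (depth 1)
14: left child of 15 (depth 2)
17: right child of 16 (depth 1)
10: left child of 14 (depth 3)
26: right child of 17 (depth 2)
12: right child of 10 (depth 4)
25: left child of 26 (depth 3)

14 26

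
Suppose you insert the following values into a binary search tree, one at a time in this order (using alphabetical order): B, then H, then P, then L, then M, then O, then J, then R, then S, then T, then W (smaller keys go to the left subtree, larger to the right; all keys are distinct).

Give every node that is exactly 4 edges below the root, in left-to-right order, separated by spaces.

J M S

B: root
H: right child of B (depth 1)
P: right child of H (depth 2)
L: left child of P (depth 3)
M: right child of L (depth 4)
O: right child of M (depth 5)
J: left child of L (depth 4)
R: right child of P (depth 3)
S: right child of R (depth 4)
T: right child of S (depth 5)
W: right child of T (depth 6)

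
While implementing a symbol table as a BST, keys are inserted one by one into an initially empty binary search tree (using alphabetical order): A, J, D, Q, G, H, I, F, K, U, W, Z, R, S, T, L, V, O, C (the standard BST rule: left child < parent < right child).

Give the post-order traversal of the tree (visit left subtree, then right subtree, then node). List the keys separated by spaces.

C F I H G D O L K T S R V Z W U Q J A

A: root
J: right child of A (depth 1)
D: left child of J (depth 2)
Q: right child of J (depth 2)
G: right child of D (depth 3)
H: right child of G (depth 4)
I: right child of H (depth 5)
F: left child of G (depth 4)
K: left child of Q (depth 3)
U: right child of Q (depth 3)
W: right child of U (depth 4)
Z: right child of W (depth 5)
R: left child of U (depth 4)
S: right child of R (depth 5)
T: right child of S (depth 6)
L: right child of K (depth 4)
V: left child of W (depth 5)
O: right child of L (depth 5)
C: left child of D (depth 3)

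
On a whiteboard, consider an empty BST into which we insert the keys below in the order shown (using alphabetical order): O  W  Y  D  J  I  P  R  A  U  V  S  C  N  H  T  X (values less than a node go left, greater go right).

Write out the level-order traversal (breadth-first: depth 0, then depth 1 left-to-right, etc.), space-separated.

O D W A J P Y C I N R X H U S V T

Resulting structure (node: left, right):
  O: L=D, R=W
  W: L=P, R=Y
  Y: L=X, R=–
  D: L=A, R=J
  J: L=I, R=N
  I: L=H, R=–
  P: L=–, R=R
  R: L=–, R=U
  A: L=–, R=C
  U: L=S, R=V
  V: L=–, R=–
  S: L=–, R=T
  C: L=–, R=–
  N: L=–, R=–
  H: L=–, R=–
  T: L=–, R=–
  X: L=–, R=–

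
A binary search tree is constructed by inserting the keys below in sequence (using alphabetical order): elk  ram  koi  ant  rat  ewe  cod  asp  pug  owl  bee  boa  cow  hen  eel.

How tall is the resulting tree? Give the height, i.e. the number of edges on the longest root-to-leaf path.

5

elk: root
ram: right child of elk (depth 1)
koi: left child of ram (depth 2)
ant: left child of elk (depth 1)
rat: right child of ram (depth 2)
ewe: left child of koi (depth 3)
cod: right child of ant (depth 2)
asp: left child of cod (depth 3)
pug: right child of koi (depth 3)
owl: left child of pug (depth 4)
bee: right child of asp (depth 4)
boa: right child of bee (depth 5)
cow: right child of cod (depth 3)
hen: right child of ewe (depth 4)
eel: right child of cow (depth 4)

The deepest node is boa at depth 5.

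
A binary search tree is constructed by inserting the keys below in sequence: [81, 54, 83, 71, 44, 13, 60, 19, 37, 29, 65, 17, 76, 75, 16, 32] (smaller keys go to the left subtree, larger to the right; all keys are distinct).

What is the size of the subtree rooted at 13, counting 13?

7

81: root
54: left child of 81 (depth 1)
83: right child of 81 (depth 1)
71: right child of 54 (depth 2)
44: left child of 54 (depth 2)
13: left child of 44 (depth 3)
60: left child of 71 (depth 3)
19: right child of 13 (depth 4)
37: right child of 19 (depth 5)
29: left child of 37 (depth 6)
65: right child of 60 (depth 4)
17: left child of 19 (depth 5)
76: right child of 71 (depth 3)
75: left child of 76 (depth 4)
16: left child of 17 (depth 6)
32: right child of 29 (depth 7)

Subtree rooted at 13 contains: 13, 19, 17, 16, 37, 29, 32 — 7 nodes.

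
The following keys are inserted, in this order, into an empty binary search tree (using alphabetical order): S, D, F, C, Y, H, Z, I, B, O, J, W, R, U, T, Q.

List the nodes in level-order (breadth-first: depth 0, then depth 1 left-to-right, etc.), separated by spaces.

S: root
D: left child of S (depth 1)
F: right child of D (depth 2)
C: left child of D (depth 2)
Y: right child of S (depth 1)
H: right child of F (depth 3)
Z: right child of Y (depth 2)
I: right child of H (depth 4)
B: left child of C (depth 3)
O: right child of I (depth 5)
J: left child of O (depth 6)
W: left child of Y (depth 2)
R: right child of O (depth 6)
U: left child of W (depth 3)
T: left child of U (depth 4)
Q: left child of R (depth 7)

S D Y C F W Z B H U I T O J R Q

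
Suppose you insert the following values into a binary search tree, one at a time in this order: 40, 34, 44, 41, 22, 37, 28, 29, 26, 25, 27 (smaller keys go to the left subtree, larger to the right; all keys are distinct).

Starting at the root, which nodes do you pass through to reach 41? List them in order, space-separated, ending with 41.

40 44 41

40: root
34: left child of 40 (depth 1)
44: right child of 40 (depth 1)
41: left child of 44 (depth 2)
22: left child of 34 (depth 2)
37: right child of 34 (depth 2)
28: right child of 22 (depth 3)
29: right child of 28 (depth 4)
26: left child of 28 (depth 4)
25: left child of 26 (depth 5)
27: right child of 26 (depth 5)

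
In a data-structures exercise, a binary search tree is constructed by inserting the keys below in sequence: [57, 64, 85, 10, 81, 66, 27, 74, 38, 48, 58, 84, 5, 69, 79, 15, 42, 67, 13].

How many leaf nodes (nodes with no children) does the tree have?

Insert 57: tree is empty, so 57 becomes the root.
Insert 64: 64 > 57 → go right. Place as right child of 57.
Insert 85: 85 > 57 → go right; 85 > 64 → go right. Place as right child of 64.
Insert 10: 10 < 57 → go left. Place as left child of 57.
Insert 81: 81 > 57 → go right; 81 > 64 → go right; 81 < 85 → go left. Place as left child of 85.
Insert 66: 66 > 57 → go right; 66 > 64 → go right; 66 < 85 → go left; 66 < 81 → go left. Place as left child of 81.
Insert 27: 27 < 57 → go left; 27 > 10 → go right. Place as right child of 10.
Insert 74: 74 > 57 → go right; 74 > 64 → go right; 74 < 85 → go left; 74 < 81 → go left; 74 > 66 → go right. Place as right child of 66.
Insert 38: 38 < 57 → go left; 38 > 10 → go right; 38 > 27 → go right. Place as right child of 27.
Insert 48: 48 < 57 → go left; 48 > 10 → go right; 48 > 27 → go right; 48 > 38 → go right. Place as right child of 38.
Insert 58: 58 > 57 → go right; 58 < 64 → go left. Place as left child of 64.
Insert 84: 84 > 57 → go right; 84 > 64 → go right; 84 < 85 → go left; 84 > 81 → go right. Place as right child of 81.
Insert 5: 5 < 57 → go left; 5 < 10 → go left. Place as left child of 10.
Insert 69: 69 > 57 → go right; 69 > 64 → go right; 69 < 85 → go left; 69 < 81 → go left; 69 > 66 → go right; 69 < 74 → go left. Place as left child of 74.
Insert 79: 79 > 57 → go right; 79 > 64 → go right; 79 < 85 → go left; 79 < 81 → go left; 79 > 66 → go right; 79 > 74 → go right. Place as right child of 74.
Insert 15: 15 < 57 → go left; 15 > 10 → go right; 15 < 27 → go left. Place as left child of 27.
Insert 42: 42 < 57 → go left; 42 > 10 → go right; 42 > 27 → go right; 42 > 38 → go right; 42 < 48 → go left. Place as left child of 48.
Insert 67: 67 > 57 → go right; 67 > 64 → go right; 67 < 85 → go left; 67 < 81 → go left; 67 > 66 → go right; 67 < 74 → go left; 67 < 69 → go left. Place as left child of 69.
Insert 13: 13 < 57 → go left; 13 > 10 → go right; 13 < 27 → go left; 13 < 15 → go left. Place as left child of 15.

Leaves: 5, 13, 42, 58, 67, 79, 84 — 7 in total.

7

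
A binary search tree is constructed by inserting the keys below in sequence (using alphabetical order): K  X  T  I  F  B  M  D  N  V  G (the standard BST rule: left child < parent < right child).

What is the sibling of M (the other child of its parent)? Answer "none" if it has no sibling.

V

Insert K: tree is empty, so K becomes the root.
Insert X: X > K → go right. Place as right child of K.
Insert T: T > K → go right; T < X → go left. Place as left child of X.
Insert I: I < K → go left. Place as left child of K.
Insert F: F < K → go left; F < I → go left. Place as left child of I.
Insert B: B < K → go left; B < I → go left; B < F → go left. Place as left child of F.
Insert M: M > K → go right; M < X → go left; M < T → go left. Place as left child of T.
Insert D: D < K → go left; D < I → go left; D < F → go left; D > B → go right. Place as right child of B.
Insert N: N > K → go right; N < X → go left; N < T → go left; N > M → go right. Place as right child of M.
Insert V: V > K → go right; V < X → go left; V > T → go right. Place as right child of T.
Insert G: G < K → go left; G < I → go left; G > F → go right. Place as right child of F.

M's parent is T; the other child of T is V.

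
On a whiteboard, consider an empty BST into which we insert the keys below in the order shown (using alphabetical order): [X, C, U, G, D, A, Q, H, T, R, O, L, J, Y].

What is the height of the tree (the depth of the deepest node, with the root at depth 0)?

Resulting structure (node: left, right):
  X: L=C, R=Y
  C: L=A, R=U
  U: L=G, R=–
  G: L=D, R=Q
  D: L=–, R=–
  A: L=–, R=–
  Q: L=H, R=T
  H: L=–, R=O
  T: L=R, R=–
  R: L=–, R=–
  O: L=L, R=–
  L: L=J, R=–
  J: L=–, R=–
  Y: L=–, R=–

The deepest node is J at depth 8.

8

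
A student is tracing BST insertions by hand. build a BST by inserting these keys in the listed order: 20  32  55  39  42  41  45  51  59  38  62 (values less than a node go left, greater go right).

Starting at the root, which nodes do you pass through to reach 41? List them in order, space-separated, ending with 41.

20 32 55 39 42 41

Insert 20: tree is empty, so 20 becomes the root.
Insert 32: 32 > 20 → go right. Place as right child of 20.
Insert 55: 55 > 20 → go right; 55 > 32 → go right. Place as right child of 32.
Insert 39: 39 > 20 → go right; 39 > 32 → go right; 39 < 55 → go left. Place as left child of 55.
Insert 42: 42 > 20 → go right; 42 > 32 → go right; 42 < 55 → go left; 42 > 39 → go right. Place as right child of 39.
Insert 41: 41 > 20 → go right; 41 > 32 → go right; 41 < 55 → go left; 41 > 39 → go right; 41 < 42 → go left. Place as left child of 42.
Insert 45: 45 > 20 → go right; 45 > 32 → go right; 45 < 55 → go left; 45 > 39 → go right; 45 > 42 → go right. Place as right child of 42.
Insert 51: 51 > 20 → go right; 51 > 32 → go right; 51 < 55 → go left; 51 > 39 → go right; 51 > 42 → go right; 51 > 45 → go right. Place as right child of 45.
Insert 59: 59 > 20 → go right; 59 > 32 → go right; 59 > 55 → go right. Place as right child of 55.
Insert 38: 38 > 20 → go right; 38 > 32 → go right; 38 < 55 → go left; 38 < 39 → go left. Place as left child of 39.
Insert 62: 62 > 20 → go right; 62 > 32 → go right; 62 > 55 → go right; 62 > 59 → go right. Place as right child of 59.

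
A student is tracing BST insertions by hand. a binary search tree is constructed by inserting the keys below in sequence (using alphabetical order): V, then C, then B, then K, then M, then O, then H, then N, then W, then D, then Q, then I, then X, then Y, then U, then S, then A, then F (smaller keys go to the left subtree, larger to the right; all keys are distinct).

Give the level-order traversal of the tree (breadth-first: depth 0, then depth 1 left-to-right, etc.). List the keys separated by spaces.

V C W B K X A H M Y D I O F N Q U S

Insert V: tree is empty, so V becomes the root.
Insert C: C < V → go left. Place as left child of V.
Insert B: B < V → go left; B < C → go left. Place as left child of C.
Insert K: K < V → go left; K > C → go right. Place as right child of C.
Insert M: M < V → go left; M > C → go right; M > K → go right. Place as right child of K.
Insert O: O < V → go left; O > C → go right; O > K → go right; O > M → go right. Place as right child of M.
Insert H: H < V → go left; H > C → go right; H < K → go left. Place as left child of K.
Insert N: N < V → go left; N > C → go right; N > K → go right; N > M → go right; N < O → go left. Place as left child of O.
Insert W: W > V → go right. Place as right child of V.
Insert D: D < V → go left; D > C → go right; D < K → go left; D < H → go left. Place as left child of H.
Insert Q: Q < V → go left; Q > C → go right; Q > K → go right; Q > M → go right; Q > O → go right. Place as right child of O.
Insert I: I < V → go left; I > C → go right; I < K → go left; I > H → go right. Place as right child of H.
Insert X: X > V → go right; X > W → go right. Place as right child of W.
Insert Y: Y > V → go right; Y > W → go right; Y > X → go right. Place as right child of X.
Insert U: U < V → go left; U > C → go right; U > K → go right; U > M → go right; U > O → go right; U > Q → go right. Place as right child of Q.
Insert S: S < V → go left; S > C → go right; S > K → go right; S > M → go right; S > O → go right; S > Q → go right; S < U → go left. Place as left child of U.
Insert A: A < V → go left; A < C → go left; A < B → go left. Place as left child of B.
Insert F: F < V → go left; F > C → go right; F < K → go left; F < H → go left; F > D → go right. Place as right child of D.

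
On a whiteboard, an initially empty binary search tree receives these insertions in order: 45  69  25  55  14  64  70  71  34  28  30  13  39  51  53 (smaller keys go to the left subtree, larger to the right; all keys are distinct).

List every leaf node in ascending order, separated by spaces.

Insert 45: tree is empty, so 45 becomes the root.
Insert 69: 69 > 45 → go right. Place as right child of 45.
Insert 25: 25 < 45 → go left. Place as left child of 45.
Insert 55: 55 > 45 → go right; 55 < 69 → go left. Place as left child of 69.
Insert 14: 14 < 45 → go left; 14 < 25 → go left. Place as left child of 25.
Insert 64: 64 > 45 → go right; 64 < 69 → go left; 64 > 55 → go right. Place as right child of 55.
Insert 70: 70 > 45 → go right; 70 > 69 → go right. Place as right child of 69.
Insert 71: 71 > 45 → go right; 71 > 69 → go right; 71 > 70 → go right. Place as right child of 70.
Insert 34: 34 < 45 → go left; 34 > 25 → go right. Place as right child of 25.
Insert 28: 28 < 45 → go left; 28 > 25 → go right; 28 < 34 → go left. Place as left child of 34.
Insert 30: 30 < 45 → go left; 30 > 25 → go right; 30 < 34 → go left; 30 > 28 → go right. Place as right child of 28.
Insert 13: 13 < 45 → go left; 13 < 25 → go left; 13 < 14 → go left. Place as left child of 14.
Insert 39: 39 < 45 → go left; 39 > 25 → go right; 39 > 34 → go right. Place as right child of 34.
Insert 51: 51 > 45 → go right; 51 < 69 → go left; 51 < 55 → go left. Place as left child of 55.
Insert 53: 53 > 45 → go right; 53 < 69 → go left; 53 < 55 → go left; 53 > 51 → go right. Place as right child of 51.

13 30 39 53 64 71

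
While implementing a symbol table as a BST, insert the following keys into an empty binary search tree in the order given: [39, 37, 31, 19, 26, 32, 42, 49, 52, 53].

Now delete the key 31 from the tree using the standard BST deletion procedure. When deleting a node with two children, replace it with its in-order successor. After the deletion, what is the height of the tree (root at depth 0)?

39: root
37: left child of 39 (depth 1)
31: left child of 37 (depth 2)
19: left child of 31 (depth 3)
26: right child of 19 (depth 4)
32: right child of 31 (depth 3)
42: right child of 39 (depth 1)
49: right child of 42 (depth 2)
52: right child of 49 (depth 3)
53: right child of 52 (depth 4)

Delete 31 (two children — replace with in-order successor).
After deletion, deepest node is 26 at depth 4.

4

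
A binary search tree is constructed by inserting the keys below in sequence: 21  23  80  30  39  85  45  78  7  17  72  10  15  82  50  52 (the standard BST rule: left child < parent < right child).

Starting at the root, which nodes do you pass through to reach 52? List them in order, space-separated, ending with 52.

Insert 21: tree is empty, so 21 becomes the root.
Insert 23: 23 > 21 → go right. Place as right child of 21.
Insert 80: 80 > 21 → go right; 80 > 23 → go right. Place as right child of 23.
Insert 30: 30 > 21 → go right; 30 > 23 → go right; 30 < 80 → go left. Place as left child of 80.
Insert 39: 39 > 21 → go right; 39 > 23 → go right; 39 < 80 → go left; 39 > 30 → go right. Place as right child of 30.
Insert 85: 85 > 21 → go right; 85 > 23 → go right; 85 > 80 → go right. Place as right child of 80.
Insert 45: 45 > 21 → go right; 45 > 23 → go right; 45 < 80 → go left; 45 > 30 → go right; 45 > 39 → go right. Place as right child of 39.
Insert 78: 78 > 21 → go right; 78 > 23 → go right; 78 < 80 → go left; 78 > 30 → go right; 78 > 39 → go right; 78 > 45 → go right. Place as right child of 45.
Insert 7: 7 < 21 → go left. Place as left child of 21.
Insert 17: 17 < 21 → go left; 17 > 7 → go right. Place as right child of 7.
Insert 72: 72 > 21 → go right; 72 > 23 → go right; 72 < 80 → go left; 72 > 30 → go right; 72 > 39 → go right; 72 > 45 → go right; 72 < 78 → go left. Place as left child of 78.
Insert 10: 10 < 21 → go left; 10 > 7 → go right; 10 < 17 → go left. Place as left child of 17.
Insert 15: 15 < 21 → go left; 15 > 7 → go right; 15 < 17 → go left; 15 > 10 → go right. Place as right child of 10.
Insert 82: 82 > 21 → go right; 82 > 23 → go right; 82 > 80 → go right; 82 < 85 → go left. Place as left child of 85.
Insert 50: 50 > 21 → go right; 50 > 23 → go right; 50 < 80 → go left; 50 > 30 → go right; 50 > 39 → go right; 50 > 45 → go right; 50 < 78 → go left; 50 < 72 → go left. Place as left child of 72.
Insert 52: 52 > 21 → go right; 52 > 23 → go right; 52 < 80 → go left; 52 > 30 → go right; 52 > 39 → go right; 52 > 45 → go right; 52 < 78 → go left; 52 < 72 → go left; 52 > 50 → go right. Place as right child of 50.

21 23 80 30 39 45 78 72 50 52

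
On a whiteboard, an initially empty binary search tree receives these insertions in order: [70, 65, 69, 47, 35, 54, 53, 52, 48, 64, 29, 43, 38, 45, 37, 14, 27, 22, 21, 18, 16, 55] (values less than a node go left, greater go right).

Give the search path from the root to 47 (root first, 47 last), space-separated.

Insert 70: tree is empty, so 70 becomes the root.
Insert 65: 65 < 70 → go left. Place as left child of 70.
Insert 69: 69 < 70 → go left; 69 > 65 → go right. Place as right child of 65.
Insert 47: 47 < 70 → go left; 47 < 65 → go left. Place as left child of 65.
Insert 35: 35 < 70 → go left; 35 < 65 → go left; 35 < 47 → go left. Place as left child of 47.
Insert 54: 54 < 70 → go left; 54 < 65 → go left; 54 > 47 → go right. Place as right child of 47.
Insert 53: 53 < 70 → go left; 53 < 65 → go left; 53 > 47 → go right; 53 < 54 → go left. Place as left child of 54.
Insert 52: 52 < 70 → go left; 52 < 65 → go left; 52 > 47 → go right; 52 < 54 → go left; 52 < 53 → go left. Place as left child of 53.
Insert 48: 48 < 70 → go left; 48 < 65 → go left; 48 > 47 → go right; 48 < 54 → go left; 48 < 53 → go left; 48 < 52 → go left. Place as left child of 52.
Insert 64: 64 < 70 → go left; 64 < 65 → go left; 64 > 47 → go right; 64 > 54 → go right. Place as right child of 54.
Insert 29: 29 < 70 → go left; 29 < 65 → go left; 29 < 47 → go left; 29 < 35 → go left. Place as left child of 35.
Insert 43: 43 < 70 → go left; 43 < 65 → go left; 43 < 47 → go left; 43 > 35 → go right. Place as right child of 35.
Insert 38: 38 < 70 → go left; 38 < 65 → go left; 38 < 47 → go left; 38 > 35 → go right; 38 < 43 → go left. Place as left child of 43.
Insert 45: 45 < 70 → go left; 45 < 65 → go left; 45 < 47 → go left; 45 > 35 → go right; 45 > 43 → go right. Place as right child of 43.
Insert 37: 37 < 70 → go left; 37 < 65 → go left; 37 < 47 → go left; 37 > 35 → go right; 37 < 43 → go left; 37 < 38 → go left. Place as left child of 38.
Insert 14: 14 < 70 → go left; 14 < 65 → go left; 14 < 47 → go left; 14 < 35 → go left; 14 < 29 → go left. Place as left child of 29.
Insert 27: 27 < 70 → go left; 27 < 65 → go left; 27 < 47 → go left; 27 < 35 → go left; 27 < 29 → go left; 27 > 14 → go right. Place as right child of 14.
Insert 22: 22 < 70 → go left; 22 < 65 → go left; 22 < 47 → go left; 22 < 35 → go left; 22 < 29 → go left; 22 > 14 → go right; 22 < 27 → go left. Place as left child of 27.
Insert 21: 21 < 70 → go left; 21 < 65 → go left; 21 < 47 → go left; 21 < 35 → go left; 21 < 29 → go left; 21 > 14 → go right; 21 < 27 → go left; 21 < 22 → go left. Place as left child of 22.
Insert 18: 18 < 70 → go left; 18 < 65 → go left; 18 < 47 → go left; 18 < 35 → go left; 18 < 29 → go left; 18 > 14 → go right; 18 < 27 → go left; 18 < 22 → go left; 18 < 21 → go left. Place as left child of 21.
Insert 16: 16 < 70 → go left; 16 < 65 → go left; 16 < 47 → go left; 16 < 35 → go left; 16 < 29 → go left; 16 > 14 → go right; 16 < 27 → go left; 16 < 22 → go left; 16 < 21 → go left; 16 < 18 → go left. Place as left child of 18.
Insert 55: 55 < 70 → go left; 55 < 65 → go left; 55 > 47 → go right; 55 > 54 → go right; 55 < 64 → go left. Place as left child of 64.

70 65 47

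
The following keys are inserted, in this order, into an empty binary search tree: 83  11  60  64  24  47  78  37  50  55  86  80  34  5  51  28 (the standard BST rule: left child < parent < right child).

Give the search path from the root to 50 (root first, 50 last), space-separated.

Insert 83: tree is empty, so 83 becomes the root.
Insert 11: 11 < 83 → go left. Place as left child of 83.
Insert 60: 60 < 83 → go left; 60 > 11 → go right. Place as right child of 11.
Insert 64: 64 < 83 → go left; 64 > 11 → go right; 64 > 60 → go right. Place as right child of 60.
Insert 24: 24 < 83 → go left; 24 > 11 → go right; 24 < 60 → go left. Place as left child of 60.
Insert 47: 47 < 83 → go left; 47 > 11 → go right; 47 < 60 → go left; 47 > 24 → go right. Place as right child of 24.
Insert 78: 78 < 83 → go left; 78 > 11 → go right; 78 > 60 → go right; 78 > 64 → go right. Place as right child of 64.
Insert 37: 37 < 83 → go left; 37 > 11 → go right; 37 < 60 → go left; 37 > 24 → go right; 37 < 47 → go left. Place as left child of 47.
Insert 50: 50 < 83 → go left; 50 > 11 → go right; 50 < 60 → go left; 50 > 24 → go right; 50 > 47 → go right. Place as right child of 47.
Insert 55: 55 < 83 → go left; 55 > 11 → go right; 55 < 60 → go left; 55 > 24 → go right; 55 > 47 → go right; 55 > 50 → go right. Place as right child of 50.
Insert 86: 86 > 83 → go right. Place as right child of 83.
Insert 80: 80 < 83 → go left; 80 > 11 → go right; 80 > 60 → go right; 80 > 64 → go right; 80 > 78 → go right. Place as right child of 78.
Insert 34: 34 < 83 → go left; 34 > 11 → go right; 34 < 60 → go left; 34 > 24 → go right; 34 < 47 → go left; 34 < 37 → go left. Place as left child of 37.
Insert 5: 5 < 83 → go left; 5 < 11 → go left. Place as left child of 11.
Insert 51: 51 < 83 → go left; 51 > 11 → go right; 51 < 60 → go left; 51 > 24 → go right; 51 > 47 → go right; 51 > 50 → go right; 51 < 55 → go left. Place as left child of 55.
Insert 28: 28 < 83 → go left; 28 > 11 → go right; 28 < 60 → go left; 28 > 24 → go right; 28 < 47 → go left; 28 < 37 → go left; 28 < 34 → go left. Place as left child of 34.

83 11 60 24 47 50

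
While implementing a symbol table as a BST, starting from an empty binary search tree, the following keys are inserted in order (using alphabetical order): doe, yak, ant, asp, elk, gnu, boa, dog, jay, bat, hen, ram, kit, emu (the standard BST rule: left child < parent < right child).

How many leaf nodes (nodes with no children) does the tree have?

5

doe: root
yak: right child of doe (depth 1)
ant: left child of doe (depth 1)
asp: right child of ant (depth 2)
elk: left child of yak (depth 2)
gnu: right child of elk (depth 3)
boa: right child of asp (depth 3)
dog: left child of elk (depth 3)
jay: right child of gnu (depth 4)
bat: left child of boa (depth 4)
hen: left child of jay (depth 5)
ram: right child of jay (depth 5)
kit: left child of ram (depth 6)
emu: left child of gnu (depth 4)

Leaves: bat, dog, emu, hen, kit — 5 in total.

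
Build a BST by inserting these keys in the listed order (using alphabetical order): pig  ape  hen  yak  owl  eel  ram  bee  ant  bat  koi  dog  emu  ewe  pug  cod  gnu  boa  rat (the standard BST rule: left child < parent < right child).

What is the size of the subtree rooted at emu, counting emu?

Resulting structure (node: left, right):
  pig: L=ape, R=yak
  ape: L=ant, R=hen
  hen: L=eel, R=owl
  yak: L=ram, R=–
  owl: L=koi, R=–
  eel: L=bee, R=emu
  ram: L=pug, R=rat
  bee: L=bat, R=dog
  ant: L=–, R=–
  bat: L=–, R=–
  koi: L=–, R=–
  dog: L=cod, R=–
  emu: L=–, R=ewe
  ewe: L=–, R=gnu
  pug: L=–, R=–
  cod: L=boa, R=–
  gnu: L=–, R=–
  boa: L=–, R=–
  rat: L=–, R=–

Subtree rooted at emu contains: emu, ewe, gnu — 3 nodes.

3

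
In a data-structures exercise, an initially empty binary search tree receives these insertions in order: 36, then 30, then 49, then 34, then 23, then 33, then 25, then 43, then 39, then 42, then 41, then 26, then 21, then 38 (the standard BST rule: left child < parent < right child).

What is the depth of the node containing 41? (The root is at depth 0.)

Insert 36: tree is empty, so 36 becomes the root.
Insert 30: 30 < 36 → go left. Place as left child of 36.
Insert 49: 49 > 36 → go right. Place as right child of 36.
Insert 34: 34 < 36 → go left; 34 > 30 → go right. Place as right child of 30.
Insert 23: 23 < 36 → go left; 23 < 30 → go left. Place as left child of 30.
Insert 33: 33 < 36 → go left; 33 > 30 → go right; 33 < 34 → go left. Place as left child of 34.
Insert 25: 25 < 36 → go left; 25 < 30 → go left; 25 > 23 → go right. Place as right child of 23.
Insert 43: 43 > 36 → go right; 43 < 49 → go left. Place as left child of 49.
Insert 39: 39 > 36 → go right; 39 < 49 → go left; 39 < 43 → go left. Place as left child of 43.
Insert 42: 42 > 36 → go right; 42 < 49 → go left; 42 < 43 → go left; 42 > 39 → go right. Place as right child of 39.
Insert 41: 41 > 36 → go right; 41 < 49 → go left; 41 < 43 → go left; 41 > 39 → go right; 41 < 42 → go left. Place as left child of 42.
Insert 26: 26 < 36 → go left; 26 < 30 → go left; 26 > 23 → go right; 26 > 25 → go right. Place as right child of 25.
Insert 21: 21 < 36 → go left; 21 < 30 → go left; 21 < 23 → go left. Place as left child of 23.
Insert 38: 38 > 36 → go right; 38 < 49 → go left; 38 < 43 → go left; 38 < 39 → go left. Place as left child of 39.

Path to 41: 36 → 49 → 43 → 39 → 42 → 41, which is 5 edges.

5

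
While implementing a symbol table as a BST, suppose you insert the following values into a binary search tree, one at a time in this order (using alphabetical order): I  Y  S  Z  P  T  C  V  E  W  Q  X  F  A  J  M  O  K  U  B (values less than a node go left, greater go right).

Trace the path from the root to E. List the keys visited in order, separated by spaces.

Insert I: tree is empty, so I becomes the root.
Insert Y: Y > I → go right. Place as right child of I.
Insert S: S > I → go right; S < Y → go left. Place as left child of Y.
Insert Z: Z > I → go right; Z > Y → go right. Place as right child of Y.
Insert P: P > I → go right; P < Y → go left; P < S → go left. Place as left child of S.
Insert T: T > I → go right; T < Y → go left; T > S → go right. Place as right child of S.
Insert C: C < I → go left. Place as left child of I.
Insert V: V > I → go right; V < Y → go left; V > S → go right; V > T → go right. Place as right child of T.
Insert E: E < I → go left; E > C → go right. Place as right child of C.
Insert W: W > I → go right; W < Y → go left; W > S → go right; W > T → go right; W > V → go right. Place as right child of V.
Insert Q: Q > I → go right; Q < Y → go left; Q < S → go left; Q > P → go right. Place as right child of P.
Insert X: X > I → go right; X < Y → go left; X > S → go right; X > T → go right; X > V → go right; X > W → go right. Place as right child of W.
Insert F: F < I → go left; F > C → go right; F > E → go right. Place as right child of E.
Insert A: A < I → go left; A < C → go left. Place as left child of C.
Insert J: J > I → go right; J < Y → go left; J < S → go left; J < P → go left. Place as left child of P.
Insert M: M > I → go right; M < Y → go left; M < S → go left; M < P → go left; M > J → go right. Place as right child of J.
Insert O: O > I → go right; O < Y → go left; O < S → go left; O < P → go left; O > J → go right; O > M → go right. Place as right child of M.
Insert K: K > I → go right; K < Y → go left; K < S → go left; K < P → go left; K > J → go right; K < M → go left. Place as left child of M.
Insert U: U > I → go right; U < Y → go left; U > S → go right; U > T → go right; U < V → go left. Place as left child of V.
Insert B: B < I → go left; B < C → go left; B > A → go right. Place as right child of A.

I C E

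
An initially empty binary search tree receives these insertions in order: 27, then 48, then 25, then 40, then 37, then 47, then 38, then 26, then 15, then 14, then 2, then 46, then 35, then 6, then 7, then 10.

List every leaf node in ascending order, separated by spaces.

Resulting structure (node: left, right):
  27: L=25, R=48
  48: L=40, R=–
  25: L=15, R=26
  40: L=37, R=47
  37: L=35, R=38
  47: L=46, R=–
  38: L=–, R=–
  26: L=–, R=–
  15: L=14, R=–
  14: L=2, R=–
  2: L=–, R=6
  46: L=–, R=–
  35: L=–, R=–
  6: L=–, R=7
  7: L=–, R=10
  10: L=–, R=–

10 26 35 38 46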